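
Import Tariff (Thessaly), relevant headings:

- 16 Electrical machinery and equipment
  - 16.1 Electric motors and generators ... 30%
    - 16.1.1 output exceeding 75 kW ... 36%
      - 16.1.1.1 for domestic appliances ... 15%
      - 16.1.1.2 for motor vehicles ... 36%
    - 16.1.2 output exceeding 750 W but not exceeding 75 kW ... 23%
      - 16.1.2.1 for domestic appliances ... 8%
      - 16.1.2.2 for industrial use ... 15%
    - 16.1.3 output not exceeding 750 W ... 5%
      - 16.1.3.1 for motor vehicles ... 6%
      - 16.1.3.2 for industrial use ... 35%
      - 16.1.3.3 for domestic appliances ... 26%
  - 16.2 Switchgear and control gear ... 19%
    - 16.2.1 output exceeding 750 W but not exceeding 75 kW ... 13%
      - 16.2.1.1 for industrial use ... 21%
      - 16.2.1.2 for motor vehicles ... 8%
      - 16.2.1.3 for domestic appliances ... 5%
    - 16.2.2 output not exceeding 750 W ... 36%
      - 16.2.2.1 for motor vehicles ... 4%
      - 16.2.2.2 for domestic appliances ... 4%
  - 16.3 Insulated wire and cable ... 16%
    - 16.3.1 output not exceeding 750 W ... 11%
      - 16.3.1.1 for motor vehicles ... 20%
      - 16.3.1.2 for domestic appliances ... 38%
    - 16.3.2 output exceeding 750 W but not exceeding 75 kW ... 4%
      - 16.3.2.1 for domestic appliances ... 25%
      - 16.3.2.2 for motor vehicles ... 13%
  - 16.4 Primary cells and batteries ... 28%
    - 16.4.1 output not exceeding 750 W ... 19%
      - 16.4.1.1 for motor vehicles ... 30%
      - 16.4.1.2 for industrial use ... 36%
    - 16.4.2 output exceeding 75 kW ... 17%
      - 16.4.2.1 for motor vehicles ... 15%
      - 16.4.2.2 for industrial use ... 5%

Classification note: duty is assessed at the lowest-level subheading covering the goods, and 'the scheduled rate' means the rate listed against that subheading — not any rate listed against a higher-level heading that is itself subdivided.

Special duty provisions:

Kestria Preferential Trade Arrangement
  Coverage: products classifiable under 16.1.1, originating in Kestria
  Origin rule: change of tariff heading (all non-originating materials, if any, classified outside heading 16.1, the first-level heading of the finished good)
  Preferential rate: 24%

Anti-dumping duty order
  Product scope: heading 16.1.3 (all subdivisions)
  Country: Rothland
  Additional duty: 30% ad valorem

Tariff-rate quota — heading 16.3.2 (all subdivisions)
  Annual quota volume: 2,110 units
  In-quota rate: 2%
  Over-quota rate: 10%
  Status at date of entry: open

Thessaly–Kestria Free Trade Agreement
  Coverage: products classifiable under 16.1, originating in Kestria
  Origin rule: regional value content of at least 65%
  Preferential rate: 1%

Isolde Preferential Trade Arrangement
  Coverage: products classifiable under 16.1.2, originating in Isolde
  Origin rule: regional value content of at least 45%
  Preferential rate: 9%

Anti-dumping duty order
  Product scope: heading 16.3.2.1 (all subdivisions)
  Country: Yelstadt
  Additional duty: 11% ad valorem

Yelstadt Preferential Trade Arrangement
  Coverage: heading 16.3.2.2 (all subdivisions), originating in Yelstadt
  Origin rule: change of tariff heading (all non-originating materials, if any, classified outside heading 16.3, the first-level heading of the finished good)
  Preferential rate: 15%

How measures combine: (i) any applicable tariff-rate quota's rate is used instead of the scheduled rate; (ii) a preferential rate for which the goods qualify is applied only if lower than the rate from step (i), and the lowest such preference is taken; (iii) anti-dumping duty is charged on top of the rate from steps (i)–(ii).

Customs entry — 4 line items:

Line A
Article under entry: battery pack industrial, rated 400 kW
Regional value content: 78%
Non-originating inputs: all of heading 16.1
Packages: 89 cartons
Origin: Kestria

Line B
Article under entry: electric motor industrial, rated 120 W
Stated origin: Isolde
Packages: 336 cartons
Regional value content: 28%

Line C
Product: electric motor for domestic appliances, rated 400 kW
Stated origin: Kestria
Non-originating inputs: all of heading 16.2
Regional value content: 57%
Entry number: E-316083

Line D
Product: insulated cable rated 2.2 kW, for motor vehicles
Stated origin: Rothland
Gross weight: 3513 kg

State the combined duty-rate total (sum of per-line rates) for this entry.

57%

Line A: battery pack → 16.4; rated 400 kW → 16.4.2; industrial → 16.4.2.2. Scheduled 5%. Kestria agreement on 16.1.1: 16.4.2.2 not covered; Kestria agreement on 16.1: 16.4.2.2 not covered. → 5%.
Line B: electric motor → 16.1; rated 120 W → 16.1.3; industrial → 16.1.3.2. Scheduled 35%. Isolde agreement on 16.1.2: 16.1.3.2 not covered. → 35%.
Line C: electric motor → 16.1; rated 400 kW → 16.1.1; for domestic appliances → 16.1.1.1. Scheduled 15%. Kestria agreement on 16.1.1: CTH met → 24% available; Kestria agreement on 16.1: RVC < 65%; preference 24% not lower than 15% → no reduction. → 15%.
Line D: insulated cable → 16.3; rated 2.2 kW → 16.3.2; for motor vehicles → 16.3.2.2. Scheduled 13%. quota on 16.3.2 open → in-quota 2%. → 2%.
Sum: 5% + 35% + 15% + 2% = 57%.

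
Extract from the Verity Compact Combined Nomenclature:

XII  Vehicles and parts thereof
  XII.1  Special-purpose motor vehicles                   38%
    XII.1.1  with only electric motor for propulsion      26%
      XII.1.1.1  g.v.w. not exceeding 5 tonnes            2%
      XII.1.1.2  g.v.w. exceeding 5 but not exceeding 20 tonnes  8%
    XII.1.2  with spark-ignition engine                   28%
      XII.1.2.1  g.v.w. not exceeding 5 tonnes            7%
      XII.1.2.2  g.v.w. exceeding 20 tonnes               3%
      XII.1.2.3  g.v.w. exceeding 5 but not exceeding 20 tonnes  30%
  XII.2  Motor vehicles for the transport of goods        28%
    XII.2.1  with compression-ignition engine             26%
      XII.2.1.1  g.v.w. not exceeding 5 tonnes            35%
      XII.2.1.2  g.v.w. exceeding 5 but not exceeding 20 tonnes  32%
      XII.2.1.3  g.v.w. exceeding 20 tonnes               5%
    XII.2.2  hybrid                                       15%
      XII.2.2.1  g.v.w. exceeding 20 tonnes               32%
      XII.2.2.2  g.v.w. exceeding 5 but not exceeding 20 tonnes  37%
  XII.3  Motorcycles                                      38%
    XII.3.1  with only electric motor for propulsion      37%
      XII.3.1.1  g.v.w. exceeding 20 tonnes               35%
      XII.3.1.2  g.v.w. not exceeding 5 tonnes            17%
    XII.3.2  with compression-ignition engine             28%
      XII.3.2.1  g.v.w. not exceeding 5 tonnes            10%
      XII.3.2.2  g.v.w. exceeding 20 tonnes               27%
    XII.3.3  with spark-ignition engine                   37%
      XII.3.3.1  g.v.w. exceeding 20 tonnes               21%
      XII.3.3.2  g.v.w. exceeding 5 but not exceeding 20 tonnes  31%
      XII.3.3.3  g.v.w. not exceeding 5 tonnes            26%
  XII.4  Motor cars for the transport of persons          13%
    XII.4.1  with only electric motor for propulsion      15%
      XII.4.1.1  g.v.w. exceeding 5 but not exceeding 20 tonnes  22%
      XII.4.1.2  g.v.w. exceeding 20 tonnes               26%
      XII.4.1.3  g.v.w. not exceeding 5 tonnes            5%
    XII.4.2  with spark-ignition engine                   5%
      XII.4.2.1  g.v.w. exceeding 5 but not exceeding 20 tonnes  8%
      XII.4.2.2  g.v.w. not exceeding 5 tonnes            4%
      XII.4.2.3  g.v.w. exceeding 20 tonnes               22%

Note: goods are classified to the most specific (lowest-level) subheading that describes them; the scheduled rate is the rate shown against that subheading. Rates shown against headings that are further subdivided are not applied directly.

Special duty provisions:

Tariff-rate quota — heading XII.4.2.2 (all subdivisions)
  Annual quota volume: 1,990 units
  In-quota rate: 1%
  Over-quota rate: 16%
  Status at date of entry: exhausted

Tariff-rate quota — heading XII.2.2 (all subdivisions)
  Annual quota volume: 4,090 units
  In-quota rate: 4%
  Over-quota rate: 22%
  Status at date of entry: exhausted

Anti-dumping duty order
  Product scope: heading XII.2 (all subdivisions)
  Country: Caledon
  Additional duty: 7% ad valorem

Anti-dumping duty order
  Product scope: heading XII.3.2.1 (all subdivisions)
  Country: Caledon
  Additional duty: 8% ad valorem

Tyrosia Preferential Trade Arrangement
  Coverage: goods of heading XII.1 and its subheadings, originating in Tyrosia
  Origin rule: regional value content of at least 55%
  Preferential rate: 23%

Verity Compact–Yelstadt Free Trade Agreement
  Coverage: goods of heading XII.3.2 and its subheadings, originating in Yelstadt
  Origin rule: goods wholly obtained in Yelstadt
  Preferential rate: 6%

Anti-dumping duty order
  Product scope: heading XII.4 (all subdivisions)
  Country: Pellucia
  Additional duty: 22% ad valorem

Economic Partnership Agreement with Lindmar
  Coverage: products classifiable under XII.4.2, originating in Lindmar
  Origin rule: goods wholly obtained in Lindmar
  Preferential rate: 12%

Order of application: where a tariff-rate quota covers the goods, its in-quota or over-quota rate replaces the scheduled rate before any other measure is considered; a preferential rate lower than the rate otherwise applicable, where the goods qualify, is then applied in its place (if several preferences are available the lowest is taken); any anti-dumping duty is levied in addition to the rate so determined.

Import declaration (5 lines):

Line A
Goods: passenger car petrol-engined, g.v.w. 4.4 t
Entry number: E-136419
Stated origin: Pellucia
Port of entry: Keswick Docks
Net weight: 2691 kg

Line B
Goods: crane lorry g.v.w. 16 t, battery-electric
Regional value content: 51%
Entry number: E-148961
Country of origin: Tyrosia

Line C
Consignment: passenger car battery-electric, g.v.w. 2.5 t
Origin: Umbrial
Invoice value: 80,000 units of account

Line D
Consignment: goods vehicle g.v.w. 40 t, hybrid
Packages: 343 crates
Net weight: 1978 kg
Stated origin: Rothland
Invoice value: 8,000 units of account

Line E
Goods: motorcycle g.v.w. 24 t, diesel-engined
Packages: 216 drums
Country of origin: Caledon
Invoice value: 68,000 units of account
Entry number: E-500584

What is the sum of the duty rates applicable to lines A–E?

100%

Line A: passenger car → XII.4; petrol-engined → XII.4.2; g.v.w. 4.4 t → XII.4.2.2. Scheduled 4%. quota on XII.4.2.2 exhausted → over-quota 16%; anti-dumping (Pellucia, XII.4): +22%; total 16% + 22% = 38%. → 38%.
Line B: crane lorry → XII.1; battery-electric → XII.1.1; g.v.w. 16 t → XII.1.1.2. Scheduled 8%. Tyrosia agreement on XII.1: RVC < 55%. → 8%.
Line C: passenger car → XII.4; battery-electric → XII.4.1; g.v.w. 2.5 t → XII.4.1.3. Scheduled 5%. No special measure applies. → 5%.
Line D: goods vehicle → XII.2; hybrid → XII.2.2; g.v.w. 40 t → XII.2.2.1. Scheduled 32%. quota on XII.2.2 exhausted → over-quota 22%. → 22%.
Line E: motorcycle → XII.3; diesel-engined → XII.3.2; g.v.w. 24 t → XII.3.2.2. Scheduled 27%. No special measure applies. → 27%.
Sum: 38% + 8% + 5% + 22% + 27% = 100%.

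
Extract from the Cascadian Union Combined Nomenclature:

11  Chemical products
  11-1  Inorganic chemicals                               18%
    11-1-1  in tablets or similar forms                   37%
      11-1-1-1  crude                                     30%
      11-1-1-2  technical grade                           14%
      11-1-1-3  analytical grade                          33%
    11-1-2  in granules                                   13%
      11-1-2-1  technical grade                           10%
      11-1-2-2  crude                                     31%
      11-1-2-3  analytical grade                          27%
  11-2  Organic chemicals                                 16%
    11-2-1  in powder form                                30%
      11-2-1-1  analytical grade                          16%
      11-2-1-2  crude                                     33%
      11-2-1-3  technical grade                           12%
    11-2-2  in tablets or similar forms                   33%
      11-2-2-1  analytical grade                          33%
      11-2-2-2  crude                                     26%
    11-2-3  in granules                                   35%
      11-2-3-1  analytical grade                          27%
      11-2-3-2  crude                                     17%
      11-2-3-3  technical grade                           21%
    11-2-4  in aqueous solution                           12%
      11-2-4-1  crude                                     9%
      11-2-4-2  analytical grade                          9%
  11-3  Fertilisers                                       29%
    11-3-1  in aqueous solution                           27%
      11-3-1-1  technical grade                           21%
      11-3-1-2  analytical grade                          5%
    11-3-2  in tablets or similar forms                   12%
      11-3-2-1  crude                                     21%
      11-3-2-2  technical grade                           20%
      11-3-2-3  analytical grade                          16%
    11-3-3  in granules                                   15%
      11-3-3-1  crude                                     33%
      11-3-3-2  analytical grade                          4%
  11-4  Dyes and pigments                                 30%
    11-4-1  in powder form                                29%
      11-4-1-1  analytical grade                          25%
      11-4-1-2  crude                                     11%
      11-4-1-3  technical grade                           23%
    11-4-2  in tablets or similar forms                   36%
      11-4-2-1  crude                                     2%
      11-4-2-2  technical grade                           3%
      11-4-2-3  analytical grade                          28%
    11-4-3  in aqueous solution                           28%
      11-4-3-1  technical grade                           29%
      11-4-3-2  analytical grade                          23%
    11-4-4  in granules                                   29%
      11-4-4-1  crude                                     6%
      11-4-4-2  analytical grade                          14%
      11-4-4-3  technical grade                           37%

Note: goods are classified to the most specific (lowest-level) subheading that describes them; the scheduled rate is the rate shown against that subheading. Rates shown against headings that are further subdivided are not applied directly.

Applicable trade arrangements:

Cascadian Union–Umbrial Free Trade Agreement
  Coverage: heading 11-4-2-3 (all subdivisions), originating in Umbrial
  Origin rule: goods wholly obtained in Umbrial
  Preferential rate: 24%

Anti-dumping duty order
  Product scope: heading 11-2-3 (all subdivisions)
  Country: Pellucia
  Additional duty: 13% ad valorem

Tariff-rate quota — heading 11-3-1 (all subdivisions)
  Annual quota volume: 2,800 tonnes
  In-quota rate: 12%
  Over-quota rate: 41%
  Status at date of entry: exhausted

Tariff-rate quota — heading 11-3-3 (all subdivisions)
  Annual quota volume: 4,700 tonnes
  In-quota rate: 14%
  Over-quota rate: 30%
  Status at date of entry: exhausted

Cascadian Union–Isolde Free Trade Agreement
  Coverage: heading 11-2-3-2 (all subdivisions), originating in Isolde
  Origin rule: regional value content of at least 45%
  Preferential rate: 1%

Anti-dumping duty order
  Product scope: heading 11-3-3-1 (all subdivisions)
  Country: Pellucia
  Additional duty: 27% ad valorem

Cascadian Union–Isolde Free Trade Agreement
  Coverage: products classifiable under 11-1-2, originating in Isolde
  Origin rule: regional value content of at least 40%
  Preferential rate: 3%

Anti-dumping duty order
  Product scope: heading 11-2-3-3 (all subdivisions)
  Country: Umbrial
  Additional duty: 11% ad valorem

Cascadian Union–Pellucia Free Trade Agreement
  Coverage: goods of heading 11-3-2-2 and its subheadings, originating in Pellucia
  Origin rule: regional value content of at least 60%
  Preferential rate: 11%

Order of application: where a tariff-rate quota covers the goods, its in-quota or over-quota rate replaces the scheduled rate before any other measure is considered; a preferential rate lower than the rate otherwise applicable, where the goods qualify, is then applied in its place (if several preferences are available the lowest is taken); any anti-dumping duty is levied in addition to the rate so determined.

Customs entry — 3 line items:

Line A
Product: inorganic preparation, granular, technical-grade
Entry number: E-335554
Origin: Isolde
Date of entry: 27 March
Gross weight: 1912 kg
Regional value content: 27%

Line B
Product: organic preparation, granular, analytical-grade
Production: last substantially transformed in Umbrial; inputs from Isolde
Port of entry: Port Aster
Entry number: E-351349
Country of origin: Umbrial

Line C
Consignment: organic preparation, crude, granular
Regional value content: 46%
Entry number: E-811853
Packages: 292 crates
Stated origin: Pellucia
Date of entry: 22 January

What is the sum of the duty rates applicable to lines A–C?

67%

Line A: inorganic → 11-1; granular → 11-1-2; technical-grade → 11-1-2-1. Scheduled 10%. Isolde agreement on 11-2-3-2: 11-1-2-1 not covered; Isolde agreement on 11-1-2: RVC < 40%. → 10%.
Line B: organic → 11-2; granular → 11-2-3; analytical-grade → 11-2-3-1. Scheduled 27%. Umbrial agreement on 11-4-2-3: 11-2-3-1 not covered. → 27%.
Line C: organic → 11-2; granular → 11-2-3; crude → 11-2-3-2. Scheduled 17%. Pellucia agreement on 11-3-2-2: 11-2-3-2 not covered; anti-dumping (Pellucia, 11-2-3): +13%; total 17% + 13% = 30%. → 30%.
Sum: 10% + 27% + 30% = 67%.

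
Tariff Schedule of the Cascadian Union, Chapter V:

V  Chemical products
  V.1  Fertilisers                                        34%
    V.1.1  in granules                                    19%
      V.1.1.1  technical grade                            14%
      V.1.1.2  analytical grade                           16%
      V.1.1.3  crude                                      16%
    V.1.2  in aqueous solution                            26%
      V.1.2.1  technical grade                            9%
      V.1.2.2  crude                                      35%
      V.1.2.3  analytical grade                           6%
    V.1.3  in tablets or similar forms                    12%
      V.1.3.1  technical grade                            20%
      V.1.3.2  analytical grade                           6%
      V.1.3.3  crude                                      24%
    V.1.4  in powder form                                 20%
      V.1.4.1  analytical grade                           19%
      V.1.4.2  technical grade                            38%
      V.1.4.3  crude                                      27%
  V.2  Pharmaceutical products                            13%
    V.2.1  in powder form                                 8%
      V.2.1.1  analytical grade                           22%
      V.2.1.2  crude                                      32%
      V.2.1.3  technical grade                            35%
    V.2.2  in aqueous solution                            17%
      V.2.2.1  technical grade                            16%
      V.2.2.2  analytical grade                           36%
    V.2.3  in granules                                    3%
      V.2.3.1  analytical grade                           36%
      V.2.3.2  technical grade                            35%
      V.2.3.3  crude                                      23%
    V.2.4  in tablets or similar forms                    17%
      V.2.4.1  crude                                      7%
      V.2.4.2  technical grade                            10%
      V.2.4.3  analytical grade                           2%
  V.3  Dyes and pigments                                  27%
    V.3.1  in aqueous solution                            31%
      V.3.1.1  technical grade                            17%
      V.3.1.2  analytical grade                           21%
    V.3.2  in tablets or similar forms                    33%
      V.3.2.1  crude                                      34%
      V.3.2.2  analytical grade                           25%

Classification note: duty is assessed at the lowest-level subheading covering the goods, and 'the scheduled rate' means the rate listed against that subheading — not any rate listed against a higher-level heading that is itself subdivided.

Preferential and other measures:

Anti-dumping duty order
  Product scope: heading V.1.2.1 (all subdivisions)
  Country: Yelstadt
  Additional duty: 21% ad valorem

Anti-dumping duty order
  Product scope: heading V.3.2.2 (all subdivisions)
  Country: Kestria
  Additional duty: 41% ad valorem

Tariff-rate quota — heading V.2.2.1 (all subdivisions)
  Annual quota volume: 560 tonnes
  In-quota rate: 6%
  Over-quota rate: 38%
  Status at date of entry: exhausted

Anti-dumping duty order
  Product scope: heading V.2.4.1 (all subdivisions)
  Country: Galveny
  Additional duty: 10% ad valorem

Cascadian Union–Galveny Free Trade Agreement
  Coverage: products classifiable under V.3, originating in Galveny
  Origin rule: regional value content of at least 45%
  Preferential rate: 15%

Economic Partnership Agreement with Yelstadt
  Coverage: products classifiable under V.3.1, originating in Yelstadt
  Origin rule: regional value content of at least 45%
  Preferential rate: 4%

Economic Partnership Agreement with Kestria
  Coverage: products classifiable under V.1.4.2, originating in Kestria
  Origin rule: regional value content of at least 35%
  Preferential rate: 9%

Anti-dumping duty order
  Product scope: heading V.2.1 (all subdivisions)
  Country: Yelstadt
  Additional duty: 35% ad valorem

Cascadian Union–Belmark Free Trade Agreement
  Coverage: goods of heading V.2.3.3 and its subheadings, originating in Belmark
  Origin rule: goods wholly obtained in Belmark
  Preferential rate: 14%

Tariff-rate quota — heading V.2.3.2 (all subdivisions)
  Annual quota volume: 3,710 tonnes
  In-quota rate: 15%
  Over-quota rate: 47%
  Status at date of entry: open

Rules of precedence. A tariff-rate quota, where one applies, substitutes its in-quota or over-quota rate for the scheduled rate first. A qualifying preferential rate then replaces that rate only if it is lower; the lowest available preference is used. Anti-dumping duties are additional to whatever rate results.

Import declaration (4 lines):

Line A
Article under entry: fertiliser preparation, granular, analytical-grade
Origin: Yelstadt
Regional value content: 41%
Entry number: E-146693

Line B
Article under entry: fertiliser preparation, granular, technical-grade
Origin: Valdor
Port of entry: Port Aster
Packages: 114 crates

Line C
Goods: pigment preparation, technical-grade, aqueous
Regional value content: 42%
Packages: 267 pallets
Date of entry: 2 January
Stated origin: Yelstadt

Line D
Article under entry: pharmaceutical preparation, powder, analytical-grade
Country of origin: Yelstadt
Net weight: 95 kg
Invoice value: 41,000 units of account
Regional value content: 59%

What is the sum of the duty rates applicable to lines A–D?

Line A: fertiliser → V.1; granular → V.1.1; analytical-grade → V.1.1.2. Scheduled 16%. Yelstadt agreement on V.3.1: V.1.1.2 not covered. → 16%.
Line B: fertiliser → V.1; granular → V.1.1; technical-grade → V.1.1.1. Scheduled 14%. No special measure applies. → 14%.
Line C: pigment → V.3; aqueous → V.3.1; technical-grade → V.3.1.1. Scheduled 17%. Yelstadt agreement on V.3.1: RVC < 45%. → 17%.
Line D: pharmaceutical → V.2; powder → V.2.1; analytical-grade → V.2.1.1. Scheduled 22%. Yelstadt agreement on V.3.1: V.2.1.1 not covered; anti-dumping (Yelstadt, V.2.1): +35%; total 22% + 35% = 57%. → 57%.
Sum: 16% + 14% + 17% + 57% = 104%.

104%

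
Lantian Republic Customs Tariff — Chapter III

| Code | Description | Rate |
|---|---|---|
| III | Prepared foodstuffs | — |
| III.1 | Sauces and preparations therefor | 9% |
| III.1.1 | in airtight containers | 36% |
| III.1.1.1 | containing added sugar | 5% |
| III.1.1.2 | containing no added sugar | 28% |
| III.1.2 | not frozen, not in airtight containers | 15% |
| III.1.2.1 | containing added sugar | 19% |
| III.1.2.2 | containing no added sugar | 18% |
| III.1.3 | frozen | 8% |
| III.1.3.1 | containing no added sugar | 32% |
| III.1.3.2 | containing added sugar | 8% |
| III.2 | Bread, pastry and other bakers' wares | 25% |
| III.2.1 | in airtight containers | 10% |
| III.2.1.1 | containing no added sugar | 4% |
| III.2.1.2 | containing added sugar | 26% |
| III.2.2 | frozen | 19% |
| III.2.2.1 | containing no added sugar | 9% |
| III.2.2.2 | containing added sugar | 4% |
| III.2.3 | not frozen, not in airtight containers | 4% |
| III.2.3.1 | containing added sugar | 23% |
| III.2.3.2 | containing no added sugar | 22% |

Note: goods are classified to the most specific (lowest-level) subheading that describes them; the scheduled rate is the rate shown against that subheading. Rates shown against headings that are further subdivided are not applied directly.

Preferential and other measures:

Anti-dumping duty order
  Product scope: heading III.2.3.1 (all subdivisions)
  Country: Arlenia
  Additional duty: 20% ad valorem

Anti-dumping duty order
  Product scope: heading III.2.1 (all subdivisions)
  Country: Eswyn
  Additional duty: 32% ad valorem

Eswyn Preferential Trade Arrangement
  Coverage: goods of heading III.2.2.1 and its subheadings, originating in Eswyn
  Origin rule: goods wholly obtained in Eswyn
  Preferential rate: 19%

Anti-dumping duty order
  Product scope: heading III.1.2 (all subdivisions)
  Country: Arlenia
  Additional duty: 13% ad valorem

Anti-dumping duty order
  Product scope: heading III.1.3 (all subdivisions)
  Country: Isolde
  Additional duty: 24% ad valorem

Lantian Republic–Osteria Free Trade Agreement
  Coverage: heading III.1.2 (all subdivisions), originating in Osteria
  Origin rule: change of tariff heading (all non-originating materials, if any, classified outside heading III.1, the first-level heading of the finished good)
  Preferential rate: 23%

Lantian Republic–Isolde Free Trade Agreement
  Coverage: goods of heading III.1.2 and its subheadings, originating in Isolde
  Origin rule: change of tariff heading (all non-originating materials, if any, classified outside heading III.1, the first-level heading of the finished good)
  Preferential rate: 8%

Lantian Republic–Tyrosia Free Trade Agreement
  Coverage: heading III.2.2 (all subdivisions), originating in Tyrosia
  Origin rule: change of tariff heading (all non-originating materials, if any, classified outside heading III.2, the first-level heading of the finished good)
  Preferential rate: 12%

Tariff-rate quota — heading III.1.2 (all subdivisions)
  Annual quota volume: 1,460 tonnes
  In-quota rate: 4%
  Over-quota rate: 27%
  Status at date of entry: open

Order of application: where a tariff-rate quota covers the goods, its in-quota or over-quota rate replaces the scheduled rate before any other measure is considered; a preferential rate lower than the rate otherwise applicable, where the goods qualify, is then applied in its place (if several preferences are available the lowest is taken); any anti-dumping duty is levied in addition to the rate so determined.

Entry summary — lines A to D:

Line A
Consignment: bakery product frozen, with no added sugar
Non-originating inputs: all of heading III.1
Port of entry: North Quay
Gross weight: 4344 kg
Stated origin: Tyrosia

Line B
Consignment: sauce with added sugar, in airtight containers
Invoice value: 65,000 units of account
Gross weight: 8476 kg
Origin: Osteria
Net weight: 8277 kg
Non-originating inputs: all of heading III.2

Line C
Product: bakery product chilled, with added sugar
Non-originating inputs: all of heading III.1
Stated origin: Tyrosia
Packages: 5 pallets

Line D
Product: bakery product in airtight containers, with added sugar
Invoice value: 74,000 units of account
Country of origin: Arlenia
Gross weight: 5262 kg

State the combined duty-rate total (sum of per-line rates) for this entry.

63%

Line A: bakery product → III.2; frozen → III.2.2; with no added sugar → III.2.2.1. Scheduled 9%. Tyrosia agreement on III.2.2: CTH met → 12% available; preference 12% not lower than 9% → no reduction. → 9%.
Line B: sauce → III.1; in airtight containers → III.1.1; with added sugar → III.1.1.1. Scheduled 5%. Osteria agreement on III.1.2: III.1.1.1 not covered. → 5%.
Line C: bakery product → III.2; chilled → III.2.3; with added sugar → III.2.3.1. Scheduled 23%. Tyrosia agreement on III.2.2: III.2.3.1 not covered. → 23%.
Line D: bakery product → III.2; in airtight containers → III.2.1; with added sugar → III.2.1.2. Scheduled 26%. No special measure applies. → 26%.
Sum: 9% + 5% + 23% + 26% = 63%.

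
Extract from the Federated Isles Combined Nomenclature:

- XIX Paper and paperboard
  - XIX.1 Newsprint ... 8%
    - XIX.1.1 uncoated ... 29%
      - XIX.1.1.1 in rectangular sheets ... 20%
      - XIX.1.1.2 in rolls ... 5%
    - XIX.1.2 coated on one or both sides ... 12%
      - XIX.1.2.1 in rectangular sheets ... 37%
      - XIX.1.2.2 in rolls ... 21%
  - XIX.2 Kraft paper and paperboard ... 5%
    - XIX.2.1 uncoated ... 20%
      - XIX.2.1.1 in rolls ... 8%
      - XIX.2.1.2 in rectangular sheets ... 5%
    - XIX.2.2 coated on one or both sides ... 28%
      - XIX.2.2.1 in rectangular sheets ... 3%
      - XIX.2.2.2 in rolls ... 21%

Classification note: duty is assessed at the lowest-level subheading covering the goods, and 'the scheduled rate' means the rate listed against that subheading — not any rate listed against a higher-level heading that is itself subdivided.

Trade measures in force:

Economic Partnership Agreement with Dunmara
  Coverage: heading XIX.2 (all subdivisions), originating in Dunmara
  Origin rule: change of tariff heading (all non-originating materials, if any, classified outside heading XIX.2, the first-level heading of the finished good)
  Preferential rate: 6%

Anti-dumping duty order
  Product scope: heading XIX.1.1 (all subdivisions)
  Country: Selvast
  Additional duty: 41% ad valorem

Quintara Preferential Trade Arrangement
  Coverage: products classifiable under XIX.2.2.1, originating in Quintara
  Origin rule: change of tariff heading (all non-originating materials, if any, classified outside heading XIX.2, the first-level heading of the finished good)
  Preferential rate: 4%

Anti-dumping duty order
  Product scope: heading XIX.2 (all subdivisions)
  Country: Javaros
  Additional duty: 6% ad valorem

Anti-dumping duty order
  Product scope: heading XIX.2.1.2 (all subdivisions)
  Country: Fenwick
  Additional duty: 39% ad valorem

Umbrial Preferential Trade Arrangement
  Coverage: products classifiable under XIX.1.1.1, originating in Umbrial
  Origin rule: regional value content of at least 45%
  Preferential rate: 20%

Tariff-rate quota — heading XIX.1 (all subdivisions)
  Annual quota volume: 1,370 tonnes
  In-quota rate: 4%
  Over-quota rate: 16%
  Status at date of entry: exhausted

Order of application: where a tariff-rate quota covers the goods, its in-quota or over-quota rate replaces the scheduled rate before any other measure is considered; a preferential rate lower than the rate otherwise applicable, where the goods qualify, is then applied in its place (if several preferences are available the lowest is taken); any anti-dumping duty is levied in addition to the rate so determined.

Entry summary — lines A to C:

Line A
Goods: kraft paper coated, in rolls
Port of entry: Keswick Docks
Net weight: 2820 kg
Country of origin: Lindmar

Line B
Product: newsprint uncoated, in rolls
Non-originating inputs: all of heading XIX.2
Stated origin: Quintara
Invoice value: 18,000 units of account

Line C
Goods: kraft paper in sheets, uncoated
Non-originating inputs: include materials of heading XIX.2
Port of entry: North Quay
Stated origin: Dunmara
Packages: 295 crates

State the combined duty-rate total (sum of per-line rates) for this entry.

42%

Line A: kraft paper → XIX.2; coated → XIX.2.2; in rolls → XIX.2.2.2. Scheduled 21%. No special measure applies. → 21%.
Line B: newsprint → XIX.1; uncoated → XIX.1.1; in rolls → XIX.1.1.2. Scheduled 5%. quota on XIX.1 exhausted → over-quota 16%; Quintara agreement on XIX.2.2.1: XIX.1.1.2 not covered. → 16%.
Line C: kraft paper → XIX.2; uncoated → XIX.2.1; in sheets → XIX.2.1.2. Scheduled 5%. Dunmara agreement on XIX.2: CTH not met. → 5%.
Sum: 21% + 16% + 5% = 42%.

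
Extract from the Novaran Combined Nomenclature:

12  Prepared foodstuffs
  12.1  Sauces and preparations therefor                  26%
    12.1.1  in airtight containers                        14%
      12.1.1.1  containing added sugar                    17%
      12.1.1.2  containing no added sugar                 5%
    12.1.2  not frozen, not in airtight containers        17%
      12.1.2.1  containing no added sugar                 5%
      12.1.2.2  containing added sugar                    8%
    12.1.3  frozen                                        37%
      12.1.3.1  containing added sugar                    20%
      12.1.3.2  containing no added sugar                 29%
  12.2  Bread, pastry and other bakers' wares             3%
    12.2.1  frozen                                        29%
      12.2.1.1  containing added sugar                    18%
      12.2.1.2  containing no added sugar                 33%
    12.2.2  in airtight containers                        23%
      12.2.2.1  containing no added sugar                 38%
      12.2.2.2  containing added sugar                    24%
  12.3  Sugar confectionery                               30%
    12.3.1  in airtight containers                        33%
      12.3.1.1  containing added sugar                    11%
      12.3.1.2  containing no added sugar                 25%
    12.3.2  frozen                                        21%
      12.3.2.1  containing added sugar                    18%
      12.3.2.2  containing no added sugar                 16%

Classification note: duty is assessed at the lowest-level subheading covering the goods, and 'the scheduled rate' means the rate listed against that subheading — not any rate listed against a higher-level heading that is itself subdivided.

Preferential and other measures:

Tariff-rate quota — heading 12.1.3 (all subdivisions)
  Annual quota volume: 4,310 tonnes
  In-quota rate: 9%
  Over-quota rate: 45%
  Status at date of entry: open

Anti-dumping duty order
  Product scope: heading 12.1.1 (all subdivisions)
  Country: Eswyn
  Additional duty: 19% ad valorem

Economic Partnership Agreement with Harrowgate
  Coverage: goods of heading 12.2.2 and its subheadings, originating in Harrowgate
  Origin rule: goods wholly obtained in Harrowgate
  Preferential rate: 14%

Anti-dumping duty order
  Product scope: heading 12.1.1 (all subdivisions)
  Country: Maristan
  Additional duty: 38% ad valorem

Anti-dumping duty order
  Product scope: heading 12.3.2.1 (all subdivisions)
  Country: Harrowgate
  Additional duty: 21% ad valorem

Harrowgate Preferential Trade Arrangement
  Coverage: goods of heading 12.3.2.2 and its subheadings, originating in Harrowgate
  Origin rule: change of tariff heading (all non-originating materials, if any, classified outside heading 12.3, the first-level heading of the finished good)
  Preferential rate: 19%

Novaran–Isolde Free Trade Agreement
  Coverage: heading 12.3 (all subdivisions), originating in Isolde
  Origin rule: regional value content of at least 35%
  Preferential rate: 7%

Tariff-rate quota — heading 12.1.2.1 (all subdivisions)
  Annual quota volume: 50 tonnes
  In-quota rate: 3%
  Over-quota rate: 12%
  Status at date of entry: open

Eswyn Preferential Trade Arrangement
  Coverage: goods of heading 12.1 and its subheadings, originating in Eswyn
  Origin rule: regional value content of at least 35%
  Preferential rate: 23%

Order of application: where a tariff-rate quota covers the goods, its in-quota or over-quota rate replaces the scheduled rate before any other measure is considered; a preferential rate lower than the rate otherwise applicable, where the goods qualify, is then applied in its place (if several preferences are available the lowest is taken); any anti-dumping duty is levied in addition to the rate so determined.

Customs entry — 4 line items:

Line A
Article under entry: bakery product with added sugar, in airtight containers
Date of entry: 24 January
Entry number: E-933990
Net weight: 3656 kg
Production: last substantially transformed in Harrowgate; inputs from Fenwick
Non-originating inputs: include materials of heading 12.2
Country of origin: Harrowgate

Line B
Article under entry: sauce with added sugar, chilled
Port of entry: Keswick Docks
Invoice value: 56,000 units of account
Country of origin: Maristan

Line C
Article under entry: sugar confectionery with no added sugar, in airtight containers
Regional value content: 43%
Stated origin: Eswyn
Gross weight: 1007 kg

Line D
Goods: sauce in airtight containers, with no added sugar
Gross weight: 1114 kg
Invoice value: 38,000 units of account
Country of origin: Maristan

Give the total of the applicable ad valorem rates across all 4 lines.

Line A: bakery product → 12.2; in airtight containers → 12.2.2; with added sugar → 12.2.2.2. Scheduled 24%. Harrowgate agreement on 12.2.2: not wholly obtained; Harrowgate agreement on 12.3.2.2: 12.2.2.2 not covered. → 24%.
Line B: sauce → 12.1; chilled → 12.1.2; with added sugar → 12.1.2.2. Scheduled 8%. No special measure applies. → 8%.
Line C: sugar confectionery → 12.3; in airtight containers → 12.3.1; with no added sugar → 12.3.1.2. Scheduled 25%. Eswyn agreement on 12.1: 12.3.1.2 not covered. → 25%.
Line D: sauce → 12.1; in airtight containers → 12.1.1; with no added sugar → 12.1.1.2. Scheduled 5%. anti-dumping (Maristan, 12.1.1): +38%; total 5% + 38% = 43%. → 43%.
Sum: 24% + 8% + 25% + 43% = 100%.

100%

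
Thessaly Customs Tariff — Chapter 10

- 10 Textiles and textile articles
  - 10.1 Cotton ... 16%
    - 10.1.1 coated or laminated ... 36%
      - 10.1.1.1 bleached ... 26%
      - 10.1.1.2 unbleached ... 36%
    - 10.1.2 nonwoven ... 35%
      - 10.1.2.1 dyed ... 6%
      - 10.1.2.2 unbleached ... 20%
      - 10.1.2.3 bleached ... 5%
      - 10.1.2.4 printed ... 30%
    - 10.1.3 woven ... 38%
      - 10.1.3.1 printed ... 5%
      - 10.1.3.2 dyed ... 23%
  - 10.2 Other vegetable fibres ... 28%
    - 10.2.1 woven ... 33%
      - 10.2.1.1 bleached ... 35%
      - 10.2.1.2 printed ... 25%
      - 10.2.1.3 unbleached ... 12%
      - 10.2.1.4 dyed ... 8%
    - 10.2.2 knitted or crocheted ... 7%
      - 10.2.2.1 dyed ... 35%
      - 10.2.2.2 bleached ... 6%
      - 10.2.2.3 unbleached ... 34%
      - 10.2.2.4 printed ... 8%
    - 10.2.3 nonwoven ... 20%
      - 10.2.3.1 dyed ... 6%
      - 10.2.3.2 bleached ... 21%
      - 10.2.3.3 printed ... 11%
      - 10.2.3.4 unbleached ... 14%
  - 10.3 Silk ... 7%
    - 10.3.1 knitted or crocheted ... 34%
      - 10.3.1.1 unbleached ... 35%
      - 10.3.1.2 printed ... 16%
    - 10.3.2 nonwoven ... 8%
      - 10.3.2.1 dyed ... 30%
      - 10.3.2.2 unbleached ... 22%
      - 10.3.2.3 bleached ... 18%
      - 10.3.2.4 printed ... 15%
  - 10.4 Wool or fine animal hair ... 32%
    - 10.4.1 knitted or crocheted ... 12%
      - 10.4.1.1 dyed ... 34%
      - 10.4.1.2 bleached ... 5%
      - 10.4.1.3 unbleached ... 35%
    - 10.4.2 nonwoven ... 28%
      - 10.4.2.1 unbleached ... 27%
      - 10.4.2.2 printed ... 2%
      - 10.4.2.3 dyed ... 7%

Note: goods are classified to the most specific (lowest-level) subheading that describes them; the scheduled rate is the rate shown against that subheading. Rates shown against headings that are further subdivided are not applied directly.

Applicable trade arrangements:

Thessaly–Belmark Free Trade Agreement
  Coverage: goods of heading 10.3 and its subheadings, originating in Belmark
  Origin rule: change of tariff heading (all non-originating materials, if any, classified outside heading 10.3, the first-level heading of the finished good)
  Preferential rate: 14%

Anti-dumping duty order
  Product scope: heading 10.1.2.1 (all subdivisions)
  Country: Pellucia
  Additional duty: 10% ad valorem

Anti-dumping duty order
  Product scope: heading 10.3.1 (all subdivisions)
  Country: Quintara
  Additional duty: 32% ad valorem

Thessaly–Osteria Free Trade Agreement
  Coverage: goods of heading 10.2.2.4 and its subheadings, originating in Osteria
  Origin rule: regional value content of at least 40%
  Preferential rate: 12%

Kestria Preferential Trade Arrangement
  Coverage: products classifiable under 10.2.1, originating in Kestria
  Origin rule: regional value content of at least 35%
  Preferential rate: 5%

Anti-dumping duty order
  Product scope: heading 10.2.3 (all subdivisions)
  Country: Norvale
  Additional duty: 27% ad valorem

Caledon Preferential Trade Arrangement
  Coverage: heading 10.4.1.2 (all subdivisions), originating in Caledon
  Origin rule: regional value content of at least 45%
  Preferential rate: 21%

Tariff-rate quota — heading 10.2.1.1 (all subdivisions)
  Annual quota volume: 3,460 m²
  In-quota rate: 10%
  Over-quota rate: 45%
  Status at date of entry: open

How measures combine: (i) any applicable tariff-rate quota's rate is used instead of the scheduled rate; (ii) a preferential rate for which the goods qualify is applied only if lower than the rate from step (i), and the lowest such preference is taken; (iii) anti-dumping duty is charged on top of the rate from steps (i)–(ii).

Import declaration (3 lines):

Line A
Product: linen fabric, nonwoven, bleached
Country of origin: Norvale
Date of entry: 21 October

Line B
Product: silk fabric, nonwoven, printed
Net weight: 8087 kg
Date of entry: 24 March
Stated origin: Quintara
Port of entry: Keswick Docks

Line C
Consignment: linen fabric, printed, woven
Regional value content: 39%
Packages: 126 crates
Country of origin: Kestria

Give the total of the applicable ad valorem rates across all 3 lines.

68%

Line A: linen → 10.2; nonwoven → 10.2.3; bleached → 10.2.3.2. Scheduled 21%. anti-dumping (Norvale, 10.2.3): +27%; total 21% + 27% = 48%. → 48%.
Line B: silk → 10.3; nonwoven → 10.3.2; printed → 10.3.2.4. Scheduled 15%. No special measure applies. → 15%.
Line C: linen → 10.2; woven → 10.2.1; printed → 10.2.1.2. Scheduled 25%. Kestria agreement on 10.2.1: RVC ≥ 35% → 5% available; preferential 5%. → 5%.
Sum: 48% + 15% + 5% = 68%.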